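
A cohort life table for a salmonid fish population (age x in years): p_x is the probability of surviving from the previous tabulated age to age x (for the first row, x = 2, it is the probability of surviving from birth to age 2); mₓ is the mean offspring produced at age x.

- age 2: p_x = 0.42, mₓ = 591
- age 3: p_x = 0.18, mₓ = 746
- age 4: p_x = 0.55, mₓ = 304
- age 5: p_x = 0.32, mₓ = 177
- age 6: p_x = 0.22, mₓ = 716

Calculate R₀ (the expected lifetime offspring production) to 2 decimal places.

Survivorship from birth: l_x = p_2·p_3·…·p_x.
  l_2 = 0.42000
  l_3 = 0.07560
  l_4 = 0.04158
  l_5 = 0.01331
  l_6 = 0.00293
R₀ = Σ l_x mₓ:
  age 2: 0.42000 × 591 = 248.2200
  age 3: 0.07560 × 746 = 56.3976
  age 4: 0.04158 × 304 = 12.6403
  age 5: 0.01331 × 177 = 2.3559
  age 6: 0.00293 × 716 = 2.0979
R₀ = 248.2200 + 56.3976 + 12.6403 + 2.3559 + 2.0979 = 321.7117

321.71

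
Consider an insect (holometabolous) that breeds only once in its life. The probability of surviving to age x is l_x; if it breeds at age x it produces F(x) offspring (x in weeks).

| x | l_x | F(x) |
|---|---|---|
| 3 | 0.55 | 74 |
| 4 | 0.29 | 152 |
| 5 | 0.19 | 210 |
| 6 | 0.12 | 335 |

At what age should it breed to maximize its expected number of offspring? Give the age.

4

Expected offspring if breeding at age x = l_x × F(x):
  age 3: 0.55 × 74 = 40.700
  age 4: 0.29 × 152 = 44.080
  age 5: 0.19 × 210 = 39.900
  age 6: 0.12 × 335 = 40.200
Maximum at age 4 (44.080).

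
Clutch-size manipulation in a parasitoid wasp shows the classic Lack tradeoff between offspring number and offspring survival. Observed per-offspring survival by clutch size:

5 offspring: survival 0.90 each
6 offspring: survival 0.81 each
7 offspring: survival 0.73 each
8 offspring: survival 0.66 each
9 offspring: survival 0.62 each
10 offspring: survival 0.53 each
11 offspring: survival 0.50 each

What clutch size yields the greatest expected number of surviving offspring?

9

Expected surviving offspring = c × s(c):
  c=5: 5 × 0.90 = 4.500
  c=6: 6 × 0.81 = 4.860
  c=7: 7 × 0.73 = 5.110
  c=8: 8 × 0.66 = 5.280
  c=9: 9 × 0.62 = 5.580
  c=10: 10 × 0.53 = 5.300
  c=11: 11 × 0.50 = 5.500
Maximum at c = 9 (5.580 surviving offspring).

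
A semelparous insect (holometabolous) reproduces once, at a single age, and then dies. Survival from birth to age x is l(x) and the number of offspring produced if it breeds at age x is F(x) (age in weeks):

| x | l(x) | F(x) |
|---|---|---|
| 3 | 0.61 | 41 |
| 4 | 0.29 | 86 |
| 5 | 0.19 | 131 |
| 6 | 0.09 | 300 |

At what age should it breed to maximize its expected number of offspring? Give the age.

6

Expected offspring if breeding at age x = l(x) × F(x):
  age 3: 0.61 × 41 = 25.010
  age 4: 0.29 × 86 = 24.940
  age 5: 0.19 × 131 = 24.890
  age 6: 0.09 × 300 = 27.000
Maximum at age 6 (27.000).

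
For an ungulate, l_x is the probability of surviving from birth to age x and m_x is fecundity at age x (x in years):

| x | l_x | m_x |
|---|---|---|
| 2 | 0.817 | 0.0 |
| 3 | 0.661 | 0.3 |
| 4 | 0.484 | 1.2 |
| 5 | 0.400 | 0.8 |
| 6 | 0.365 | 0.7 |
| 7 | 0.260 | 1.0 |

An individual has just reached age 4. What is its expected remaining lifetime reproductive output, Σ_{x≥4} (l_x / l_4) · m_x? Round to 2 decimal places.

2.93

l_4 = 0.484. Conditional survival from age 4 to x is l_x / l_4.
  x=4: (0.484/0.484) × 1.2 = 1.2000
  x=5: (0.400/0.484) × 0.8 = 0.6612
  x=6: (0.365/0.484) × 0.7 = 0.5279
  x=7: (0.260/0.484) × 1.0 = 0.5372
Sum = 1.2000 + 0.6612 + 0.5279 + 0.5372 = 2.9262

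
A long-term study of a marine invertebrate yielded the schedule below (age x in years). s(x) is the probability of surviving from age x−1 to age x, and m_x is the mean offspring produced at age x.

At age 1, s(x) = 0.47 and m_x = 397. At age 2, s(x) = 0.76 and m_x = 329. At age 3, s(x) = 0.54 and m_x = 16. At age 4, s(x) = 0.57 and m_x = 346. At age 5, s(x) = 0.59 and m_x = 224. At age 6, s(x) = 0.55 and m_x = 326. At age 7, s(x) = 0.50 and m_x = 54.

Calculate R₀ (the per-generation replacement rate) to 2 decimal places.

Survivorship from birth: l_x = s_1·s_2·…·s_x.
  l_1 = 0.47000
  l_2 = 0.35720
  l_3 = 0.19289
  l_4 = 0.10995
  l_5 = 0.06487
  l_6 = 0.03568
  l_7 = 0.01784
R₀ = Σ l_x m_x:
  age 1: 0.47000 × 397 = 186.5900
  age 2: 0.35720 × 329 = 117.5188
  age 3: 0.19289 × 16 = 3.0862
  age 4: 0.10995 × 346 = 38.0427
  age 5: 0.06487 × 224 = 14.5309
  age 6: 0.03568 × 326 = 11.6317
  age 7: 0.01784 × 54 = 0.9634
R₀ = 186.5900 + 117.5188 + 3.0862 + 38.0427 + 14.5309 + 11.6317 + 0.9634 = 372.3637

372.36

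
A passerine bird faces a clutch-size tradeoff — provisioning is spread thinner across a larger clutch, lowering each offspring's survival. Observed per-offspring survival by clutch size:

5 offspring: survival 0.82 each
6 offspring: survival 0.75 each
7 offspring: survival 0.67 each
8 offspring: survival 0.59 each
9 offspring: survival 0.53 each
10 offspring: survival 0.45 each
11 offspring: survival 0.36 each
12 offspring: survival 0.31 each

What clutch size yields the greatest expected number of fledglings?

9

Expected fledglings = c × s(c):
  c=5: 5 × 0.82 = 4.100
  c=6: 6 × 0.75 = 4.500
  c=7: 7 × 0.67 = 4.690
  c=8: 8 × 0.59 = 4.720
  c=9: 9 × 0.53 = 4.770
  c=10: 10 × 0.45 = 4.500
  c=11: 11 × 0.36 = 3.960
  c=12: 12 × 0.31 = 3.720
Maximum at c = 9 (4.770 fledglings).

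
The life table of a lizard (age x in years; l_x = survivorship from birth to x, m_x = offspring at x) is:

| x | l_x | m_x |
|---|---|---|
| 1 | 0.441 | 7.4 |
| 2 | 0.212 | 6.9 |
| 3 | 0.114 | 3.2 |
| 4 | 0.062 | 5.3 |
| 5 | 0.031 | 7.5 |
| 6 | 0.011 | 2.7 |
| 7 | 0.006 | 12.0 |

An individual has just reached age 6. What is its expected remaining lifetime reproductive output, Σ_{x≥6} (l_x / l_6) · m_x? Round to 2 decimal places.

9.25

l_6 = 0.011. Conditional survival from age 6 to x is l_x / l_6.
  x=6: (0.011/0.011) × 2.7 = 2.7000
  x=7: (0.006/0.011) × 12.0 = 6.5455
Sum = 2.7000 + 6.5455 = 9.2455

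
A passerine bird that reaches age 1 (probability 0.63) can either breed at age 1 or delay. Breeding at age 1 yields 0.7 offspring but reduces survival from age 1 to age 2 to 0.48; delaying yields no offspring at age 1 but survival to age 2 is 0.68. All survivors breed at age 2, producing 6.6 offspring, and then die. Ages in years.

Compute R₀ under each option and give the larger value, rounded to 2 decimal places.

breed at age 1: R₀ = 0.63 × (0.7 + 0.48 × 6.6) = 0.63 × 3.8680 = 2.4368
delay to age 2: R₀ = 0.63 × (0.68 × 6.6) = 0.63 × 4.4880 = 2.8274
Higher: delay to age 2 (2.8274).

2.83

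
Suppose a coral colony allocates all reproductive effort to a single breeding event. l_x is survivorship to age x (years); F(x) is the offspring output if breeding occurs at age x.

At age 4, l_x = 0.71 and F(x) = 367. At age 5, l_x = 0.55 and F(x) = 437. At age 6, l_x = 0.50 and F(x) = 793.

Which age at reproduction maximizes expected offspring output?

Expected offspring if breeding at age x = l_x × F(x):
  age 4: 0.71 × 367 = 260.570
  age 5: 0.55 × 437 = 240.350
  age 6: 0.50 × 793 = 396.500
Maximum at age 6 (396.500).

6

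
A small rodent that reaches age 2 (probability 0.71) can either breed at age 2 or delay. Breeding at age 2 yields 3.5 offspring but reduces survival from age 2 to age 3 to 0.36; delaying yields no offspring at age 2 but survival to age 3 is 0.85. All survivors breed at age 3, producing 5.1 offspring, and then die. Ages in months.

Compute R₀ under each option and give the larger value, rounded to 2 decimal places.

3.79

breed at age 2: R₀ = 0.71 × (3.5 + 0.36 × 5.1) = 0.71 × 5.3360 = 3.7886
delay to age 3: R₀ = 0.71 × (0.85 × 5.1) = 0.71 × 4.3350 = 3.0778
Higher: breed at age 2 (3.7886).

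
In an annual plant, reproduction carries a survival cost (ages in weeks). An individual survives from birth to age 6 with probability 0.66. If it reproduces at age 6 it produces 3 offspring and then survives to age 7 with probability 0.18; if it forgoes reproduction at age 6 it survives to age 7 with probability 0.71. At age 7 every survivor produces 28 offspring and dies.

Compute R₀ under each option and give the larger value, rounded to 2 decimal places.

breed at age 6: R₀ = 0.66 × (3 + 0.18 × 28) = 0.66 × 8.0400 = 5.3064
delay to age 7: R₀ = 0.66 × (0.71 × 28) = 0.66 × 19.8800 = 13.1208
Higher: delay to age 7 (13.1208).

13.12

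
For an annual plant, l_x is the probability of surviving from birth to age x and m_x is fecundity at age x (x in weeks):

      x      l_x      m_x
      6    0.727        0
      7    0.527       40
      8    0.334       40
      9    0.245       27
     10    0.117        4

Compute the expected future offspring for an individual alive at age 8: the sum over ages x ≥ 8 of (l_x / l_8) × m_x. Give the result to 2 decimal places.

61.21

l_8 = 0.334. Conditional survival from age 8 to x is l_x / l_8.
  x=8: (0.334/0.334) × 40 = 40.0000
  x=9: (0.245/0.334) × 27 = 19.8054
  x=10: (0.117/0.334) × 4 = 1.4012
Sum = 40.0000 + 19.8054 + 1.4012 = 61.2066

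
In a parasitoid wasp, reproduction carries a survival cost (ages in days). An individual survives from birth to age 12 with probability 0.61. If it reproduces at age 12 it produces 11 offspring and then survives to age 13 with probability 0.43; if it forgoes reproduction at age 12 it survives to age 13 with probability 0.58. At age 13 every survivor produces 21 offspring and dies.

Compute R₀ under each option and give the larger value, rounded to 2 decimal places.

12.22

breed at age 12: R₀ = 0.61 × (11 + 0.43 × 21) = 0.61 × 20.0300 = 12.2183
delay to age 13: R₀ = 0.61 × (0.58 × 21) = 0.61 × 12.1800 = 7.4298
Higher: breed at age 12 (12.2183).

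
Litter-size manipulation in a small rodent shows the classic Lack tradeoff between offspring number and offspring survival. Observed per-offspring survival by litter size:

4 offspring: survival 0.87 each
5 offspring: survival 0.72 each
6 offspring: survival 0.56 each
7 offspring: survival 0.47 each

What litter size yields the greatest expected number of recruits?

5

Expected recruits = c × s(c):
  c=4: 4 × 0.87 = 3.480
  c=5: 5 × 0.72 = 3.600
  c=6: 6 × 0.56 = 3.360
  c=7: 7 × 0.47 = 3.290
Maximum at c = 5 (3.600 recruits).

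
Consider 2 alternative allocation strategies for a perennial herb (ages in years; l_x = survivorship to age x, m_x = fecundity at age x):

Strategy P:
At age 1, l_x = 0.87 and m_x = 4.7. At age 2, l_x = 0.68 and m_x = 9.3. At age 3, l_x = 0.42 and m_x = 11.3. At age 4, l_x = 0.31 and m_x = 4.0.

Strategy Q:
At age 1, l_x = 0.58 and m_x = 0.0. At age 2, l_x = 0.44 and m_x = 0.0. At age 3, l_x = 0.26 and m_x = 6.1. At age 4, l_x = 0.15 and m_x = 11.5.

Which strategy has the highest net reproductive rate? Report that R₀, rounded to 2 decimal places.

16.40

Strategy P: R₀ = 0.87×4.7 + 0.68×9.3 + 0.42×11.3 + 0.31×4.0 = 16.3990
Strategy Q: R₀ = 0.58×0.0 + 0.44×0.0 + 0.26×6.1 + 0.15×11.5 = 3.3110
Highest R₀: strategy P with 16.3990.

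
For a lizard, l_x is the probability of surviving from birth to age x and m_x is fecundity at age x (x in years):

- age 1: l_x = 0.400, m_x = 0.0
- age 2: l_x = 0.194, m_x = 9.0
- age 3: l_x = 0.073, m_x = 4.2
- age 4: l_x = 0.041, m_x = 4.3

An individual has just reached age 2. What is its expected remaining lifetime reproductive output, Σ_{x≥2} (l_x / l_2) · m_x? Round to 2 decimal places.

11.49

l_2 = 0.194. Conditional survival from age 2 to x is l_x / l_2.
  x=2: (0.194/0.194) × 9.0 = 9.0000
  x=3: (0.073/0.194) × 4.2 = 1.5804
  x=4: (0.041/0.194) × 4.3 = 0.9088
Sum = 9.0000 + 1.5804 + 0.9088 = 11.4892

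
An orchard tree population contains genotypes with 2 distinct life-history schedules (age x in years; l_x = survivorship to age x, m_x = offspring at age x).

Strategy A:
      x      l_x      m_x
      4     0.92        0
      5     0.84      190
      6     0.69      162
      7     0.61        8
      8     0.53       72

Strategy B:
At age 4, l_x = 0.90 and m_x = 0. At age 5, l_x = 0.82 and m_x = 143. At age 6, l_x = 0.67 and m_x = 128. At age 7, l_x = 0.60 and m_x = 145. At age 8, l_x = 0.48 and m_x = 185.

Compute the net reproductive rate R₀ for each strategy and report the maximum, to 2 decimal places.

378.82

Strategy A: R₀ = 0.92×0 + 0.84×190 + 0.69×162 + 0.61×8 + 0.53×72 = 314.4200
Strategy B: R₀ = 0.90×0 + 0.82×143 + 0.67×128 + 0.60×145 + 0.48×185 = 378.8200
Highest R₀: strategy B with 378.8200.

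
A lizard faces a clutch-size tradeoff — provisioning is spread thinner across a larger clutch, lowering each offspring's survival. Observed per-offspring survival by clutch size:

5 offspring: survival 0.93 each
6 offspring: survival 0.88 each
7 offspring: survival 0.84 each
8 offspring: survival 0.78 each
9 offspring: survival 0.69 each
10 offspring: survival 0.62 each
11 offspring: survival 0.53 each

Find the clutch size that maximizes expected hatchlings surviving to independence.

Expected hatchlings surviving to independence = c × s(c):
  c=5: 5 × 0.93 = 4.650
  c=6: 6 × 0.88 = 5.280
  c=7: 7 × 0.84 = 5.880
  c=8: 8 × 0.78 = 6.240
  c=9: 9 × 0.69 = 6.210
  c=10: 10 × 0.62 = 6.200
  c=11: 11 × 0.53 = 5.830
Maximum at c = 8 (6.240 hatchlings surviving to independence).

8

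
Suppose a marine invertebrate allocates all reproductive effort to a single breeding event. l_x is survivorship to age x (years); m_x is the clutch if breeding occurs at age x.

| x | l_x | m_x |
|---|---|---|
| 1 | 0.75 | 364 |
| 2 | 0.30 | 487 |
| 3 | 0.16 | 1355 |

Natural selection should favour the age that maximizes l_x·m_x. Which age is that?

Expected offspring if breeding at age x = l_x × m_x:
  age 1: 0.75 × 364 = 273.000
  age 2: 0.30 × 487 = 146.100
  age 3: 0.16 × 1355 = 216.800
Maximum at age 1 (273.000).

1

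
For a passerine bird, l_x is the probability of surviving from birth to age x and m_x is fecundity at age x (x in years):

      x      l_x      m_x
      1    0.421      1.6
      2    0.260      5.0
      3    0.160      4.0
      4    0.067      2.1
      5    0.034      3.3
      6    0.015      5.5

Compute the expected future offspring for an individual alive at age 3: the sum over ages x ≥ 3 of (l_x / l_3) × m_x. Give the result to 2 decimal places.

l_3 = 0.160. Conditional survival from age 3 to x is l_x / l_3.
  x=3: (0.160/0.160) × 4.0 = 4.0000
  x=4: (0.067/0.160) × 2.1 = 0.8794
  x=5: (0.034/0.160) × 3.3 = 0.7013
  x=6: (0.015/0.160) × 5.5 = 0.5156
Sum = 4.0000 + 0.8794 + 0.7013 + 0.5156 = 6.0963

6.10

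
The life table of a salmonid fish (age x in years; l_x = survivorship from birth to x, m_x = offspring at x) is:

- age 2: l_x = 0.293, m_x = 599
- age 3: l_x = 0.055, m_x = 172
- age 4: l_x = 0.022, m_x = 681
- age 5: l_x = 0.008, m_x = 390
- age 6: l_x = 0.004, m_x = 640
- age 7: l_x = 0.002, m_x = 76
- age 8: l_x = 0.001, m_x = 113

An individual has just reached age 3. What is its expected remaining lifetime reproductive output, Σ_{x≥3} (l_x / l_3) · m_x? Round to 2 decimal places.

l_3 = 0.055. Conditional survival from age 3 to x is l_x / l_3.
  x=3: (0.055/0.055) × 172 = 172.0000
  x=4: (0.022/0.055) × 681 = 272.4000
  x=5: (0.008/0.055) × 390 = 56.7273
  x=6: (0.004/0.055) × 640 = 46.5455
  x=7: (0.002/0.055) × 76 = 2.7636
  x=8: (0.001/0.055) × 113 = 2.0545
Sum = 172.0000 + 272.4000 + 56.7273 + 46.5455 + 2.7636 + 2.0545 = 552.4909

552.49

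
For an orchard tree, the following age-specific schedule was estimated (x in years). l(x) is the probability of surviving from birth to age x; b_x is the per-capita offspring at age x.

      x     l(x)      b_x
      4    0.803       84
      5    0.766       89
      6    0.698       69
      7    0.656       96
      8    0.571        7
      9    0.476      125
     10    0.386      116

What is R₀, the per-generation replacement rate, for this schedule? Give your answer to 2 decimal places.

355.04

R₀ = Σ l(x) b_x:
  age 4: 0.803 × 84 = 67.4520
  age 5: 0.766 × 89 = 68.1740
  age 6: 0.698 × 69 = 48.1620
  age 7: 0.656 × 96 = 62.9760
  age 8: 0.571 × 7 = 3.9970
  age 9: 0.476 × 125 = 59.5000
  age 10: 0.386 × 116 = 44.7760
R₀ = 67.4520 + 68.1740 + 48.1620 + 62.9760 + 3.9970 + 59.5000 + 44.7760 = 355.0370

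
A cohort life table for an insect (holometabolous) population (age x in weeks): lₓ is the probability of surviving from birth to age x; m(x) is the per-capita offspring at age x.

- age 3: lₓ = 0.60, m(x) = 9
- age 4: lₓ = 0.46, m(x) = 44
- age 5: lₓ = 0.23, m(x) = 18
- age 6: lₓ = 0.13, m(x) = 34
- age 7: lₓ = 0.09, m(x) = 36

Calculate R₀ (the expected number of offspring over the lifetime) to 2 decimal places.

R₀ = Σ lₓ m(x):
  age 3: 0.60 × 9 = 5.4000
  age 4: 0.46 × 44 = 20.2400
  age 5: 0.23 × 18 = 4.1400
  age 6: 0.13 × 34 = 4.4200
  age 7: 0.09 × 36 = 3.2400
R₀ = 5.4000 + 20.2400 + 4.1400 + 4.4200 + 3.2400 = 37.4400

37.44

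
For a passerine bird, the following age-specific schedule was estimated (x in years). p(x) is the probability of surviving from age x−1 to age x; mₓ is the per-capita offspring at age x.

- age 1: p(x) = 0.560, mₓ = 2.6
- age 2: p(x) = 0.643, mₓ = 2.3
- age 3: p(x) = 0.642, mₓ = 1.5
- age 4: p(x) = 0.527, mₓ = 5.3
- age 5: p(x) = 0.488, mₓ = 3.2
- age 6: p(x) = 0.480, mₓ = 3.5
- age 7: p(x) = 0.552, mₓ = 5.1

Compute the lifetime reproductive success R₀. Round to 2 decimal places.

3.65

Survivorship from birth: l_x = p_1·p_2·…·p_x.
  l_1 = 0.56000
  l_2 = 0.36008
  l_3 = 0.23117
  l_4 = 0.12183
  l_5 = 0.05945
  l_6 = 0.02854
  l_7 = 0.01575
R₀ = Σ l_x mₓ:
  age 1: 0.56000 × 2.6 = 1.4560
  age 2: 0.36008 × 2.3 = 0.8282
  age 3: 0.23117 × 1.5 = 0.3468
  age 4: 0.12183 × 5.3 = 0.6457
  age 5: 0.05945 × 3.2 = 0.1902
  age 6: 0.02854 × 3.5 = 0.0999
  age 7: 0.01575 × 5.1 = 0.0803
R₀ = 1.4560 + 0.8282 + 0.3468 + 0.6457 + 0.1902 + 0.0999 + 0.0803 = 3.6471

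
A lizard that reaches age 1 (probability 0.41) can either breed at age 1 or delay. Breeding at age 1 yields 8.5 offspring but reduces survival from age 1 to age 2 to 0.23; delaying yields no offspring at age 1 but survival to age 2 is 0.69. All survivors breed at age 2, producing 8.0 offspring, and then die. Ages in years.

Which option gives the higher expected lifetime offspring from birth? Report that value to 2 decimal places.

breed at age 1: R₀ = 0.41 × (8.5 + 0.23 × 8.0) = 0.41 × 10.3400 = 4.2394
delay to age 2: R₀ = 0.41 × (0.69 × 8.0) = 0.41 × 5.5200 = 2.2632
Higher: breed at age 1 (4.2394).

4.24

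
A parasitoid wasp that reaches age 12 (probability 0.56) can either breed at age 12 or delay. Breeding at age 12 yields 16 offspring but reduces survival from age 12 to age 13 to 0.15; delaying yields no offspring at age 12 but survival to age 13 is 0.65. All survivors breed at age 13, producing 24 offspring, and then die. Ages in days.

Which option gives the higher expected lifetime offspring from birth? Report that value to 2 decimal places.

10.98

breed at age 12: R₀ = 0.56 × (16 + 0.15 × 24) = 0.56 × 19.6000 = 10.9760
delay to age 13: R₀ = 0.56 × (0.65 × 24) = 0.56 × 15.6000 = 8.7360
Higher: breed at age 12 (10.9760).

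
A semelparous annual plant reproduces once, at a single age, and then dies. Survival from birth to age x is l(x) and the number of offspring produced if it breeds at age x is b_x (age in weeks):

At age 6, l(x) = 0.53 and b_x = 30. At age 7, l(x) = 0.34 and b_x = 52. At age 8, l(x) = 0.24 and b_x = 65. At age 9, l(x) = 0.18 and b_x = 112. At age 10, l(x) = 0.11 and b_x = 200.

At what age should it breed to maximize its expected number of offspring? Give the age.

10

Expected offspring if breeding at age x = l(x) × b_x:
  age 6: 0.53 × 30 = 15.900
  age 7: 0.34 × 52 = 17.680
  age 8: 0.24 × 65 = 15.600
  age 9: 0.18 × 112 = 20.160
  age 10: 0.11 × 200 = 22.000
Maximum at age 10 (22.000).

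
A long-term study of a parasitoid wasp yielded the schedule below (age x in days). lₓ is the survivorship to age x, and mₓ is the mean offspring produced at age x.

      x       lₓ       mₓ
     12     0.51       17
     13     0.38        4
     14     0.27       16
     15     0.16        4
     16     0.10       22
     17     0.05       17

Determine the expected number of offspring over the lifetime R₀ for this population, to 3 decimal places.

R₀ = Σ lₓ mₓ:
  age 12: 0.51 × 17 = 8.6700
  age 13: 0.38 × 4 = 1.5200
  age 14: 0.27 × 16 = 4.3200
  age 15: 0.16 × 4 = 0.6400
  age 16: 0.10 × 22 = 2.2000
  age 17: 0.05 × 17 = 0.8500
R₀ = 8.6700 + 1.5200 + 4.3200 + 0.6400 + 2.2000 + 0.8500 = 18.2000

18.200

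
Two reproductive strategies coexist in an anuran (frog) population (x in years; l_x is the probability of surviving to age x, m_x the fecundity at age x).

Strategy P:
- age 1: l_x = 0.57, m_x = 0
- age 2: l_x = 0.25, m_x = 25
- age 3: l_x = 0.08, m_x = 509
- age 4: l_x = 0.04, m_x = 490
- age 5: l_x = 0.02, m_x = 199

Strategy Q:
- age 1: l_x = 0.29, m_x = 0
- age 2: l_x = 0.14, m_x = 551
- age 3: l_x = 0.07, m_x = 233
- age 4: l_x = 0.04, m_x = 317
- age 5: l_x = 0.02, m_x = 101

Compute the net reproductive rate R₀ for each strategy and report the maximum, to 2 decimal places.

108.15

Strategy P: R₀ = 0.57×0 + 0.25×25 + 0.08×509 + 0.04×490 + 0.02×199 = 70.5500
Strategy Q: R₀ = 0.29×0 + 0.14×551 + 0.07×233 + 0.04×317 + 0.02×101 = 108.1500
Highest R₀: strategy Q with 108.1500.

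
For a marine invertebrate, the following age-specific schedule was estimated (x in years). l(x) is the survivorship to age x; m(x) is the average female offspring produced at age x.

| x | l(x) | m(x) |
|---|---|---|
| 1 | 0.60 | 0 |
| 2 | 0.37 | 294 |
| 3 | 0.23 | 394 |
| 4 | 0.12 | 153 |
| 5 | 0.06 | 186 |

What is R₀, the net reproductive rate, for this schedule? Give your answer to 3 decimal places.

R₀ = Σ l(x) m(x):
  age 1: 0.60 × 0 = 0.0000
  age 2: 0.37 × 294 = 108.7800
  age 3: 0.23 × 394 = 90.6200
  age 4: 0.12 × 153 = 18.3600
  age 5: 0.06 × 186 = 11.1600
R₀ = 0.0000 + 108.7800 + 90.6200 + 18.3600 + 11.1600 = 228.9200

228.920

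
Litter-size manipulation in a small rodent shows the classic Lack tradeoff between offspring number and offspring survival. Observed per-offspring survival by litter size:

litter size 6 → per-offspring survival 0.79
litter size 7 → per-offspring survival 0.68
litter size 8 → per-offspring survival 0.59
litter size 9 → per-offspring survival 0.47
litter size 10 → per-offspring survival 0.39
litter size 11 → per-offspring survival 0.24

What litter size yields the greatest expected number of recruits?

Expected recruits = c × s(c):
  c=6: 6 × 0.79 = 4.740
  c=7: 7 × 0.68 = 4.760
  c=8: 8 × 0.59 = 4.720
  c=9: 9 × 0.47 = 4.230
  c=10: 10 × 0.39 = 3.900
  c=11: 11 × 0.24 = 2.640
Maximum at c = 7 (4.760 recruits).

7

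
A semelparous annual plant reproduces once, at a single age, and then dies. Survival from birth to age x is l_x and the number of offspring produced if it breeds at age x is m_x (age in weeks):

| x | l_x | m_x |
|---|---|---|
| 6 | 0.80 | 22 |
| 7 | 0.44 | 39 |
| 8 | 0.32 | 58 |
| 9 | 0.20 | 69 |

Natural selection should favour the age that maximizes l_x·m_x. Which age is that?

8

Expected offspring if breeding at age x = l_x × m_x:
  age 6: 0.80 × 22 = 17.600
  age 7: 0.44 × 39 = 17.160
  age 8: 0.32 × 58 = 18.560
  age 9: 0.20 × 69 = 13.800
Maximum at age 8 (18.560).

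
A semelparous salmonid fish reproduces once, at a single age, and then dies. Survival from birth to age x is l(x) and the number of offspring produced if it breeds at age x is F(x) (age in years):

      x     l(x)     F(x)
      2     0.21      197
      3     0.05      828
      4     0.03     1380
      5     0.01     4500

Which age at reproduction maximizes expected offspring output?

Expected offspring if breeding at age x = l(x) × F(x):
  age 2: 0.21 × 197 = 41.370
  age 3: 0.05 × 828 = 41.400
  age 4: 0.03 × 1380 = 41.400
  age 5: 0.01 × 4500 = 45.000
Maximum at age 5 (45.000).

5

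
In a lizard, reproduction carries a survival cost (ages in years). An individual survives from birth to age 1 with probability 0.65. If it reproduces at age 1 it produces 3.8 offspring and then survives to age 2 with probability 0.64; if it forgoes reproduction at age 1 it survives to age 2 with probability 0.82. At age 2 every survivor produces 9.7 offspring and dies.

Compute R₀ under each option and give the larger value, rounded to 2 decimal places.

6.51

breed at age 1: R₀ = 0.65 × (3.8 + 0.64 × 9.7) = 0.65 × 10.0080 = 6.5052
delay to age 2: R₀ = 0.65 × (0.82 × 9.7) = 0.65 × 7.9540 = 5.1701
Higher: breed at age 1 (6.5052).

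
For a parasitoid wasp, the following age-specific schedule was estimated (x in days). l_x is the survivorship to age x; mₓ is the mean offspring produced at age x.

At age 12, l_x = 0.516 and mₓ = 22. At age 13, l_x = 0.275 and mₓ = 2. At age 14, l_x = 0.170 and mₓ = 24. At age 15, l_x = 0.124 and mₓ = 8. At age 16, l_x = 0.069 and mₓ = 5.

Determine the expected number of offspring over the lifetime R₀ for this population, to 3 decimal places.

17.319

R₀ = Σ l_x mₓ:
  age 12: 0.516 × 22 = 11.3520
  age 13: 0.275 × 2 = 0.5500
  age 14: 0.170 × 24 = 4.0800
  age 15: 0.124 × 8 = 0.9920
  age 16: 0.069 × 5 = 0.3450
R₀ = 11.3520 + 0.5500 + 4.0800 + 0.9920 + 0.3450 = 17.3190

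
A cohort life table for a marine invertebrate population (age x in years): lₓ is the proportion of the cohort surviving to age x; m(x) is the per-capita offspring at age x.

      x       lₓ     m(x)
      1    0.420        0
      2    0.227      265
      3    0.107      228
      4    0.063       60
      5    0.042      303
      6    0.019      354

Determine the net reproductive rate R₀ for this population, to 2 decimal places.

R₀ = Σ lₓ m(x):
  age 1: 0.420 × 0 = 0.0000
  age 2: 0.227 × 265 = 60.1550
  age 3: 0.107 × 228 = 24.3960
  age 4: 0.063 × 60 = 3.7800
  age 5: 0.042 × 303 = 12.7260
  age 6: 0.019 × 354 = 6.7260
R₀ = 0.0000 + 60.1550 + 24.3960 + 3.7800 + 12.7260 + 6.7260 = 107.7830

107.78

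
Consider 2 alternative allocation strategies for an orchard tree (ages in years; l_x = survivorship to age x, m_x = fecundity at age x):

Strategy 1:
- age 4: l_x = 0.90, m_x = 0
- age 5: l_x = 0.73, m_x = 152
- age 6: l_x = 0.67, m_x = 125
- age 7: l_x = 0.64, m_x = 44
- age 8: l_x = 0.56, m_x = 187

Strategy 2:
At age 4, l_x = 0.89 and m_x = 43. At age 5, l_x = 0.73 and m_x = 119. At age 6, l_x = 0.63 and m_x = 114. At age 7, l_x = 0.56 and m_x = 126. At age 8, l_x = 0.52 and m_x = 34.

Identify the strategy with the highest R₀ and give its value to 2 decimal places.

327.59

Strategy 1: R₀ = 0.90×0 + 0.73×152 + 0.67×125 + 0.64×44 + 0.56×187 = 327.5900
Strategy 2: R₀ = 0.89×43 + 0.73×119 + 0.63×114 + 0.56×126 + 0.52×34 = 285.2000
Highest R₀: strategy 1 with 327.5900.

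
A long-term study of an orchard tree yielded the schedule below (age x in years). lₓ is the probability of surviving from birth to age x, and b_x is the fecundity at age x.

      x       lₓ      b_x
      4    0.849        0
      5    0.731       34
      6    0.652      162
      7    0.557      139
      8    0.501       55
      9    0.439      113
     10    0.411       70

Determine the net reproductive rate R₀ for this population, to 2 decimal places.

313.83

R₀ = Σ lₓ b_x:
  age 4: 0.849 × 0 = 0.0000
  age 5: 0.731 × 34 = 24.8540
  age 6: 0.652 × 162 = 105.6240
  age 7: 0.557 × 139 = 77.4230
  age 8: 0.501 × 55 = 27.5550
  age 9: 0.439 × 113 = 49.6070
  age 10: 0.411 × 70 = 28.7700
R₀ = 0.0000 + 24.8540 + 105.6240 + 77.4230 + 27.5550 + 49.6070 + 28.7700 = 313.8330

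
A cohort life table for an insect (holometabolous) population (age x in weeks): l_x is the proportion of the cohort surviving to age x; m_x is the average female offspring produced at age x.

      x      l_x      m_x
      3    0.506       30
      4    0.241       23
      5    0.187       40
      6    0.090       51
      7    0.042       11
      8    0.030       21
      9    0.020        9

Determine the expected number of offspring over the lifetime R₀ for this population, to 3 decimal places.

R₀ = Σ l_x m_x:
  age 3: 0.506 × 30 = 15.1800
  age 4: 0.241 × 23 = 5.5430
  age 5: 0.187 × 40 = 7.4800
  age 6: 0.090 × 51 = 4.5900
  age 7: 0.042 × 11 = 0.4620
  age 8: 0.030 × 21 = 0.6300
  age 9: 0.020 × 9 = 0.1800
R₀ = 15.1800 + 5.5430 + 7.4800 + 4.5900 + 0.4620 + 0.6300 + 0.1800 = 34.0650

34.065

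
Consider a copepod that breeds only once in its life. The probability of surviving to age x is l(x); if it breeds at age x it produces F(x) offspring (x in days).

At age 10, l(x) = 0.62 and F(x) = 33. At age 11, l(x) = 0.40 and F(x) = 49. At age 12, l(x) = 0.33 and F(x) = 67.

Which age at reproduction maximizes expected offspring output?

Expected offspring if breeding at age x = l(x) × F(x):
  age 10: 0.62 × 33 = 20.460
  age 11: 0.40 × 49 = 19.600
  age 12: 0.33 × 67 = 22.110
Maximum at age 12 (22.110).

12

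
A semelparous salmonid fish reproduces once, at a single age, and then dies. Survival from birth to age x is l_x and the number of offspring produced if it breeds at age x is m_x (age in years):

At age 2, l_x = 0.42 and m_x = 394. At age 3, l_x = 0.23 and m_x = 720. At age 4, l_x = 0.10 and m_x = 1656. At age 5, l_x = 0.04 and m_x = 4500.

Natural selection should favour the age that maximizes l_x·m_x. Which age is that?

5

Expected offspring if breeding at age x = l_x × m_x:
  age 2: 0.42 × 394 = 165.480
  age 3: 0.23 × 720 = 165.600
  age 4: 0.10 × 1656 = 165.600
  age 5: 0.04 × 4500 = 180.000
Maximum at age 5 (180.000).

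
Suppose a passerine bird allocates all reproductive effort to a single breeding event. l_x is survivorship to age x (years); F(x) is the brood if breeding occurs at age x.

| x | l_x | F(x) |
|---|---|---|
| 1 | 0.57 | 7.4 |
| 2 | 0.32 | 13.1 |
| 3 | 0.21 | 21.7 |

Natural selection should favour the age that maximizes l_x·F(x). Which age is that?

Expected offspring if breeding at age x = l_x × F(x):
  age 1: 0.57 × 7.4 = 4.218
  age 2: 0.32 × 13.1 = 4.192
  age 3: 0.21 × 21.7 = 4.557
Maximum at age 3 (4.557).

3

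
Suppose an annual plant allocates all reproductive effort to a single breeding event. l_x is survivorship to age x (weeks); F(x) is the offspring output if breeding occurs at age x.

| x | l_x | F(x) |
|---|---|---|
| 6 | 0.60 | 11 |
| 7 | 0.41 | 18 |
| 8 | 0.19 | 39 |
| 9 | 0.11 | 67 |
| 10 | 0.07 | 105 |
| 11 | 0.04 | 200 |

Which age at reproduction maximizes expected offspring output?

11

Expected offspring if breeding at age x = l_x × F(x):
  age 6: 0.60 × 11 = 6.600
  age 7: 0.41 × 18 = 7.380
  age 8: 0.19 × 39 = 7.410
  age 9: 0.11 × 67 = 7.370
  age 10: 0.07 × 105 = 7.350
  age 11: 0.04 × 200 = 8.000
Maximum at age 11 (8.000).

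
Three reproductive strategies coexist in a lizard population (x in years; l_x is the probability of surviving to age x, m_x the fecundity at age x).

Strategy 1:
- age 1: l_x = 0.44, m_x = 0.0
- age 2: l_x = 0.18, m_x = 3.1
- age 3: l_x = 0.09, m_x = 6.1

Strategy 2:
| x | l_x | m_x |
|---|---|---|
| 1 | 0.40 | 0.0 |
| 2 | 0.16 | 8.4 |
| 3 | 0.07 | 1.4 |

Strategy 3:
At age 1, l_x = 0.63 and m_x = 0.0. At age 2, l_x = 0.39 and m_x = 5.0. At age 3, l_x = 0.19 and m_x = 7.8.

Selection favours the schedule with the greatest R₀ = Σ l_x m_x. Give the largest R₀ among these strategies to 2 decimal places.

3.43

Strategy 1: R₀ = 0.44×0.0 + 0.18×3.1 + 0.09×6.1 = 1.1070
Strategy 2: R₀ = 0.40×0.0 + 0.16×8.4 + 0.07×1.4 = 1.4420
Strategy 3: R₀ = 0.63×0.0 + 0.39×5.0 + 0.19×7.8 = 3.4320
Highest R₀: strategy 3 with 3.4320.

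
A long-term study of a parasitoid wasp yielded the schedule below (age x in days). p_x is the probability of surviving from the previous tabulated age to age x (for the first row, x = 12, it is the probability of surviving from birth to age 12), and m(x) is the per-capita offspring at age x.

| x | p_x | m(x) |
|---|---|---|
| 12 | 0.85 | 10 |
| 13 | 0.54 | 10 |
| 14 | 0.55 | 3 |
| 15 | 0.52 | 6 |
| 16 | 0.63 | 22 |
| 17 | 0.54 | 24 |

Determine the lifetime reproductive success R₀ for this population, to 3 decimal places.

Survivorship from birth: l_x = p_12·p_13·…·p_x.
  l_12 = 0.85000
  l_13 = 0.45900
  l_14 = 0.25245
  l_15 = 0.13127
  l_16 = 0.08270
  l_17 = 0.04466
R₀ = Σ l_x m(x):
  age 12: 0.85000 × 10 = 8.5000
  age 13: 0.45900 × 10 = 4.5900
  age 14: 0.25245 × 3 = 0.7573
  age 15: 0.13127 × 6 = 0.7876
  age 16: 0.08270 × 22 = 1.8194
  age 17: 0.04466 × 24 = 1.0718
R₀ = 8.5000 + 4.5900 + 0.7573 + 0.7876 + 1.8194 + 1.0718 = 17.5262

17.526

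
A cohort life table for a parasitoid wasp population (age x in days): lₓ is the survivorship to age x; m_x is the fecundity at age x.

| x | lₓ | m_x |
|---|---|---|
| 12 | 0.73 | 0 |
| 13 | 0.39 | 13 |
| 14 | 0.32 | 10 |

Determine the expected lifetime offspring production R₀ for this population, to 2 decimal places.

R₀ = Σ lₓ m_x:
  age 12: 0.73 × 0 = 0.0000
  age 13: 0.39 × 13 = 5.0700
  age 14: 0.32 × 10 = 3.2000
R₀ = 0.0000 + 5.0700 + 3.2000 = 8.2700

8.27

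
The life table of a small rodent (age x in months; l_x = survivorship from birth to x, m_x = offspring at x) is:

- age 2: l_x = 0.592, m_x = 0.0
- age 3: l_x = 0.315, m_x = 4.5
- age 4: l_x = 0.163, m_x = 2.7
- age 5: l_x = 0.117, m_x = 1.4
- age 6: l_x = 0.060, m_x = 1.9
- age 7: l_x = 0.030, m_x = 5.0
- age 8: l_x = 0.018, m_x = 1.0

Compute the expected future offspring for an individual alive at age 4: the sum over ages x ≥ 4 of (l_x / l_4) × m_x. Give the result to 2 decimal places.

l_4 = 0.163. Conditional survival from age 4 to x is l_x / l_4.
  x=4: (0.163/0.163) × 2.7 = 2.7000
  x=5: (0.117/0.163) × 1.4 = 1.0049
  x=6: (0.060/0.163) × 1.9 = 0.6994
  x=7: (0.030/0.163) × 5.0 = 0.9202
  x=8: (0.018/0.163) × 1.0 = 0.1104
Sum = 2.7000 + 1.0049 + 0.6994 + 0.9202 + 0.1104 = 5.4350

5.43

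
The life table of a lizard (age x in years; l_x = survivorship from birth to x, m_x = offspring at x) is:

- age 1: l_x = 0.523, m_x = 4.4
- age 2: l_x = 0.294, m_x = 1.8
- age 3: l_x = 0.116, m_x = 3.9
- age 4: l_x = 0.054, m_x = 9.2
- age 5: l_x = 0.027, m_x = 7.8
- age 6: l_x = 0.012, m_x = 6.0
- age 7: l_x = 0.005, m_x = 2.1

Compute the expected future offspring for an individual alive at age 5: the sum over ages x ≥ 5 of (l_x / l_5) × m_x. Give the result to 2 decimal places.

l_5 = 0.027. Conditional survival from age 5 to x is l_x / l_5.
  x=5: (0.027/0.027) × 7.8 = 7.8000
  x=6: (0.012/0.027) × 6.0 = 2.6667
  x=7: (0.005/0.027) × 2.1 = 0.3889
Sum = 7.8000 + 2.6667 + 0.3889 = 10.8556

10.86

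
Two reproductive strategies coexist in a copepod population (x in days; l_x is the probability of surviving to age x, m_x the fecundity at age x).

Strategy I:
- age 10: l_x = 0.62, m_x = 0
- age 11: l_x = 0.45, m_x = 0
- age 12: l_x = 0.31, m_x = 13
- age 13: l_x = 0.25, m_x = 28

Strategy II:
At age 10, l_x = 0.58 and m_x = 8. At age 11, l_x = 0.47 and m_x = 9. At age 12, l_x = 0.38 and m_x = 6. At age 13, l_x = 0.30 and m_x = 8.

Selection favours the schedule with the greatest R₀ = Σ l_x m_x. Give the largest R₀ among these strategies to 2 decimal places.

Strategy I: R₀ = 0.62×0 + 0.45×0 + 0.31×13 + 0.25×28 = 11.0300
Strategy II: R₀ = 0.58×8 + 0.47×9 + 0.38×6 + 0.30×8 = 13.5500
Highest R₀: strategy II with 13.5500.

13.55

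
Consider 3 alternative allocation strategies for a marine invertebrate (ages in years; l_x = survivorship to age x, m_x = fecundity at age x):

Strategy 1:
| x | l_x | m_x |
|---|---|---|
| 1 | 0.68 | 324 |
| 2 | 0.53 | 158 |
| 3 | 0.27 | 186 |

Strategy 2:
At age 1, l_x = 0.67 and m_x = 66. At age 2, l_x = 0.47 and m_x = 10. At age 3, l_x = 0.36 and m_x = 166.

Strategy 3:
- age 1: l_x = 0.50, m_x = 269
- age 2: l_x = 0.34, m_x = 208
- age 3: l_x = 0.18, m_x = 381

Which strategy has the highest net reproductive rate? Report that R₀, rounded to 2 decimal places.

Strategy 1: R₀ = 0.68×324 + 0.53×158 + 0.27×186 = 354.2800
Strategy 2: R₀ = 0.67×66 + 0.47×10 + 0.36×166 = 108.6800
Strategy 3: R₀ = 0.50×269 + 0.34×208 + 0.18×381 = 273.8000
Highest R₀: strategy 1 with 354.2800.

354.28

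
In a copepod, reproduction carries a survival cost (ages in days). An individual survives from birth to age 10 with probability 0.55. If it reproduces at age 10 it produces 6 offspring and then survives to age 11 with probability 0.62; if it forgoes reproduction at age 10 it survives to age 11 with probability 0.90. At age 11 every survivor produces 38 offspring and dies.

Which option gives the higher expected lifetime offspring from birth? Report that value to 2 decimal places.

18.81

breed at age 10: R₀ = 0.55 × (6 + 0.62 × 38) = 0.55 × 29.5600 = 16.2580
delay to age 11: R₀ = 0.55 × (0.90 × 38) = 0.55 × 34.2000 = 18.8100
Higher: delay to age 11 (18.8100).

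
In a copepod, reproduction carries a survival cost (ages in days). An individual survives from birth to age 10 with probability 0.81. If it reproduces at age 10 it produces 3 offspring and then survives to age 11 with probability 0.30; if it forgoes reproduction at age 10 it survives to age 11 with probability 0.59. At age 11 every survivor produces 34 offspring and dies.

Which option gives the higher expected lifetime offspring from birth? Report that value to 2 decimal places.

breed at age 10: R₀ = 0.81 × (3 + 0.30 × 34) = 0.81 × 13.2000 = 10.6920
delay to age 11: R₀ = 0.81 × (0.59 × 34) = 0.81 × 20.0600 = 16.2486
Higher: delay to age 11 (16.2486).

16.25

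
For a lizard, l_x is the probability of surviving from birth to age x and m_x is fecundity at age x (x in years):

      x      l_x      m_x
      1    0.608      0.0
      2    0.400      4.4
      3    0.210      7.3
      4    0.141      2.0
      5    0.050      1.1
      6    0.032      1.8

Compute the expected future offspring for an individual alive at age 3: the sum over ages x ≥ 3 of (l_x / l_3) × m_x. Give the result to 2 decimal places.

l_3 = 0.210. Conditional survival from age 3 to x is l_x / l_3.
  x=3: (0.210/0.210) × 7.3 = 7.3000
  x=4: (0.141/0.210) × 2.0 = 1.3429
  x=5: (0.050/0.210) × 1.1 = 0.2619
  x=6: (0.032/0.210) × 1.8 = 0.2743
Sum = 7.3000 + 1.3429 + 0.2619 + 0.2743 = 9.1790

9.18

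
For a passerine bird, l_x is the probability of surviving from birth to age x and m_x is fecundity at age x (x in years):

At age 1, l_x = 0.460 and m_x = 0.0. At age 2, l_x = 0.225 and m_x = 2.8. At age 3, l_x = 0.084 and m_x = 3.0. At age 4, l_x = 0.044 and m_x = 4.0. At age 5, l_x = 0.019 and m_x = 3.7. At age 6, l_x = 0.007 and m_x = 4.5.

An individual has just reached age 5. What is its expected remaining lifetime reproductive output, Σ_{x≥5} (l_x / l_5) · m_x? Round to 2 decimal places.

5.36

l_5 = 0.019. Conditional survival from age 5 to x is l_x / l_5.
  x=5: (0.019/0.019) × 3.7 = 3.7000
  x=6: (0.007/0.019) × 4.5 = 1.6579
Sum = 3.7000 + 1.6579 = 5.3579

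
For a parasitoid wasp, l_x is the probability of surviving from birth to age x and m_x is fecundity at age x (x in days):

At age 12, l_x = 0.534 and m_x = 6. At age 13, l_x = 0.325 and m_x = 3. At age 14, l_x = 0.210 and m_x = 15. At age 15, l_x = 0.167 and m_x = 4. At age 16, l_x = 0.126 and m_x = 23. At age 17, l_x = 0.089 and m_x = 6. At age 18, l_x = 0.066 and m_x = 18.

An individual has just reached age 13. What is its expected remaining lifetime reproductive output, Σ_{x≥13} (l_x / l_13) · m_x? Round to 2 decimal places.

28.96

l_13 = 0.325. Conditional survival from age 13 to x is l_x / l_13.
  x=13: (0.325/0.325) × 3 = 3.0000
  x=14: (0.210/0.325) × 15 = 9.6923
  x=15: (0.167/0.325) × 4 = 2.0554
  x=16: (0.126/0.325) × 23 = 8.9169
  x=17: (0.089/0.325) × 6 = 1.6431
  x=18: (0.066/0.325) × 18 = 3.6554
Sum = 3.0000 + 9.6923 + 2.0554 + 8.9169 + 1.6431 + 3.6554 = 28.9631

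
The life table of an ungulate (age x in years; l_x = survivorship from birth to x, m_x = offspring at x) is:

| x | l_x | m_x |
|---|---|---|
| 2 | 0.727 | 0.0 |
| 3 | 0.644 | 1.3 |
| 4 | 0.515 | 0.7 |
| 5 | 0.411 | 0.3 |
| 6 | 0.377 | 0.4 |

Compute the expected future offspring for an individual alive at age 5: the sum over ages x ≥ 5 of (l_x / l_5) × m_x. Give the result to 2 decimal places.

0.67

l_5 = 0.411. Conditional survival from age 5 to x is l_x / l_5.
  x=5: (0.411/0.411) × 0.3 = 0.3000
  x=6: (0.377/0.411) × 0.4 = 0.3669
Sum = 0.3000 + 0.3669 = 0.6669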